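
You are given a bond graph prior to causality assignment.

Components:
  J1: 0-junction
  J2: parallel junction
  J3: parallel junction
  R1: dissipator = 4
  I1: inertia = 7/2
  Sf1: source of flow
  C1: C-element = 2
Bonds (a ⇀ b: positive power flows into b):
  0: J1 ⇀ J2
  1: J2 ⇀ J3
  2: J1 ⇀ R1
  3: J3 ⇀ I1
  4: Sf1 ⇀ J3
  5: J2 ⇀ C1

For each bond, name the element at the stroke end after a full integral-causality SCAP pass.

β0 →J1
β1 →J3
β2 →R1
β3 →I1
β4 →Sf1
β5 →J2

#4 →Sf1  (Sf1 fixes flow; stroke at Sf1)
#3 →I1  (I1 integral (f out))
#1 →J3  (only one effort-in slot at J3)
#5 →J2  (C1: C, integral causality)
#0 →J1  (common-e at J2 fixed by 5)
#2 →R1  (common-e at J1 fixed by 0)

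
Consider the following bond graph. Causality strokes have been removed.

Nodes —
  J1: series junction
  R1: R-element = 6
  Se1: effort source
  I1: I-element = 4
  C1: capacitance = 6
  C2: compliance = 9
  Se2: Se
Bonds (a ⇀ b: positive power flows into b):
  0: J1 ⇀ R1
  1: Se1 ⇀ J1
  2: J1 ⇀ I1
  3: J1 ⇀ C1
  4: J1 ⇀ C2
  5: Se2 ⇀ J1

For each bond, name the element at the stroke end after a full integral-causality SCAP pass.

β0 →J1
β1 →J1
β2 →I1
β3 →J1
β4 →J1
β5 →J1

β1 |J1  (Se1: effort source, stroke at far end)
β5 |J1  (Se2: effort source, stroke at far end)
β2 |I1  (I1 outputs flow p/I1)
β0 |J1  (common-f at J1 fixed by 2)
β3 |J1  (1-jn J1 has f-setter on 2)
β4 |J1  (1-jn J1 has f-setter on 2)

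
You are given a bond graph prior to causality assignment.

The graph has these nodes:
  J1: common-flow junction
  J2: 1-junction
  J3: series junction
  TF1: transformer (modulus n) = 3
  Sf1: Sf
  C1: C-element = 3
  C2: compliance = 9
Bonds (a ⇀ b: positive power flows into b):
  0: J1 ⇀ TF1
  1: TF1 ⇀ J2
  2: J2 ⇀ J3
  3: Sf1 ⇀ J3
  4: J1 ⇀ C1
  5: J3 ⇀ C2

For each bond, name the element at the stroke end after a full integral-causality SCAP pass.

b0 stroke→TF1
b1 stroke→J2
b2 stroke→J3
b3 stroke→Sf1
b4 stroke→J1
b5 stroke→J3

#3 stroke→Sf1  (Sf1 fixes flow; stroke at Sf1)
#2 stroke→J3  (J3 flow already set via bond 3)
#5 stroke→J3  (J3: bond 3 brought flow, rest push out)
#1 stroke→J2  (1-jn J2 has f-setter on 2)
#0 stroke→TF1  (TF1: transformer flips bond 1)
#4 stroke→J1  (J1: bond 0 brought flow, rest push out)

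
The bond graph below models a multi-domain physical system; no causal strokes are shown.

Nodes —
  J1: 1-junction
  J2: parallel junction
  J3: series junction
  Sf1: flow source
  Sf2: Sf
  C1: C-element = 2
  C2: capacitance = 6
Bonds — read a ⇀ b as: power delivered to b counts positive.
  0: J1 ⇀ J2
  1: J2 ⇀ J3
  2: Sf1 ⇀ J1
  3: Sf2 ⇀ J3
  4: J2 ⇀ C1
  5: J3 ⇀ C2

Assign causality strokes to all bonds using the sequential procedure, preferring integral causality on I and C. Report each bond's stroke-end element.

#2 stroke→Sf1  (Sf1: flow source, stroke at near end)
#3 stroke→Sf2  (Sf2 fixes flow; stroke at Sf2)
#0 stroke→J1  (J1 flow already set via bond 2)
#1 stroke→J3  (1-jn J3 has f-setter on 3)
#5 stroke→J3  (common-f at J3 fixed by 3)
#4 stroke→J2  (J2 needs exactly one e-in)

b0 |J1
b1 |J3
b2 |Sf1
b3 |Sf2
b4 |J2
b5 |J3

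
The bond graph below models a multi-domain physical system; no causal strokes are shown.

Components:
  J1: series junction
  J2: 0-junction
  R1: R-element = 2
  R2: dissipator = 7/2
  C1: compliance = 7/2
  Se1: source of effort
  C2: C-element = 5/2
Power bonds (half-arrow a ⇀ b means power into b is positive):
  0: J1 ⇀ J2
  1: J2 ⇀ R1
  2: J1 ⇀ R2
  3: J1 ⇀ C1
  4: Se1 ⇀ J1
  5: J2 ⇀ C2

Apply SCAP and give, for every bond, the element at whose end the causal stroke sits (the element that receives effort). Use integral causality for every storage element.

β4 stroke at J1  (Se1: effort source, stroke at far end)
β3 stroke at J1  (C1 outputs effort q/C1)
β5 stroke at J2  (C2 integral (e out))
β0 stroke at J1  (J2: bond 5 brought effort, rest push out)
β1 stroke at R1  (common-e at J2 fixed by 5)
β2 stroke at R2  (J1 needs exactly one f-in)

#0 |J1
#1 |R1
#2 |R2
#3 |J1
#4 |J1
#5 |J2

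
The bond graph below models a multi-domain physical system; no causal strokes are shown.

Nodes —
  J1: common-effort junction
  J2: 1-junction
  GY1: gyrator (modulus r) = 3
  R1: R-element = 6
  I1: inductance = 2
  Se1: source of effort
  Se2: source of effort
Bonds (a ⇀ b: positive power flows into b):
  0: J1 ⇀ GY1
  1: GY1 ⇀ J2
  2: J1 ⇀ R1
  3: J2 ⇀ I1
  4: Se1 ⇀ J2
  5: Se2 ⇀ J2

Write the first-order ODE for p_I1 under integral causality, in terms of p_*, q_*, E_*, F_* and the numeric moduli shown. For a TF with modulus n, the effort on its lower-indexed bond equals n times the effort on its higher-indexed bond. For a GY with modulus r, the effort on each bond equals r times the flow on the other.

β4 →J2  (Se1: effort source, stroke at far end)
β5 →J2  (Se2: effort source, stroke at far end)
β3 →I1  (prefer integral on I1)
β1 →J2  (1-jn J2 has f-setter on 3)
β0 →J1  (GY1 both-in/both-out from 1)
β2 →R1  (common-e at J1 fixed by 0)

dp_I1/dt = E_Se1 + E_Se2 - 3*p_I1/4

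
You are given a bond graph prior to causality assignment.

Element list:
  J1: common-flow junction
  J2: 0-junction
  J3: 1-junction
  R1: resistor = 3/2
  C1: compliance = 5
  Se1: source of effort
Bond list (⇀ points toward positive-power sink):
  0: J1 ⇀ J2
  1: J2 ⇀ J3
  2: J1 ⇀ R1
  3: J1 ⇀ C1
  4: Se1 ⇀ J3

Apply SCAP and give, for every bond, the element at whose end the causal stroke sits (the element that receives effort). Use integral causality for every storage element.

bond 4 stroke at J3  (Se1 fixes effort; stroke away)
bond 1 stroke at J2  (J3 needs exactly one f-in)
bond 0 stroke at J1  (0-jn J2 has e-setter on 1)
bond 3 stroke at J1  (C1 outputs effort q/C1)
bond 2 stroke at R1  (closing 1-jn rule on J1)

b0 |J1
b1 |J2
b2 |R1
b3 |J1
b4 |J3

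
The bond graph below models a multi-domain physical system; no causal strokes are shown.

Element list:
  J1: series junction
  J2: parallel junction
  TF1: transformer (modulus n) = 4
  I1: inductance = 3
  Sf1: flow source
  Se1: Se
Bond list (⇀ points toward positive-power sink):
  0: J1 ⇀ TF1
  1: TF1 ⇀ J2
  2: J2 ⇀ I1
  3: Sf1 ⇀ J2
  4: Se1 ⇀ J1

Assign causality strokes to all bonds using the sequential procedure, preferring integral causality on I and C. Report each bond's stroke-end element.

β3 |Sf1  (Sf1 fixes flow; stroke at Sf1)
β4 |J1  (source Se1 imposes e)
β0 |TF1  (closing 1-jn rule on J1)
β1 |J2  (TF1: transformer flips bond 0)
β2 |I1  (0-jn J2 has e-setter on 1)

β0 stroke at TF1
β1 stroke at J2
β2 stroke at I1
β3 stroke at Sf1
β4 stroke at J1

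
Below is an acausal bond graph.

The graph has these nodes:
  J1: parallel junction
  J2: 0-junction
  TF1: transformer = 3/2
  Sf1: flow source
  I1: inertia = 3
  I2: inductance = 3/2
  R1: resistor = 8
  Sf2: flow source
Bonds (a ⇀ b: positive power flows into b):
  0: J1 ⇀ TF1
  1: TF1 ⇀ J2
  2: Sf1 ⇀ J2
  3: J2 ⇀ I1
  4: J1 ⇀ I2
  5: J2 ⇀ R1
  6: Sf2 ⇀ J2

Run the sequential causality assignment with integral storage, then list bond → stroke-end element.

bond 2 →Sf1  (Sf1 fixes flow; stroke at Sf1)
bond 6 →Sf2  (Sf2 fixes flow; stroke at Sf2)
bond 3 →I1  (I1: I, integral causality)
bond 4 →I2  (prefer integral on I2)
bond 0 →J1  (only one effort-in slot at J1)
bond 1 →TF1  (TF1 one-in-one-out from 0)
bond 5 →J2  (J2: last free bond brings effort in)

#0 →J1
#1 →TF1
#2 →Sf1
#3 →I1
#4 →I2
#5 →J2
#6 →Sf2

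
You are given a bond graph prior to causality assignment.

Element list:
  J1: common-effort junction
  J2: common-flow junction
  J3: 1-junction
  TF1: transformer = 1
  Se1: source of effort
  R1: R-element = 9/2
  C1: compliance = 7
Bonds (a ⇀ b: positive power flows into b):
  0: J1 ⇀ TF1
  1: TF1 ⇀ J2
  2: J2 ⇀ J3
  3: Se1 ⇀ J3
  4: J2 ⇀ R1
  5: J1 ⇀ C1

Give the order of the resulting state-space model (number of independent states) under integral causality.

b3 stroke at J3  (Se1 fixes effort; stroke away)
b2 stroke at J2  (only one flow-in slot at J3)
b5 stroke at J1  (C1 outputs effort q/C1)
b0 stroke at TF1  (J1: bond 5 brought effort, rest push out)
b1 stroke at J2  (through TF1, causality passes straight; one stroke at TF1)
b4 stroke at R1  (J2 needs exactly one f-in)

1  (C1 all integral)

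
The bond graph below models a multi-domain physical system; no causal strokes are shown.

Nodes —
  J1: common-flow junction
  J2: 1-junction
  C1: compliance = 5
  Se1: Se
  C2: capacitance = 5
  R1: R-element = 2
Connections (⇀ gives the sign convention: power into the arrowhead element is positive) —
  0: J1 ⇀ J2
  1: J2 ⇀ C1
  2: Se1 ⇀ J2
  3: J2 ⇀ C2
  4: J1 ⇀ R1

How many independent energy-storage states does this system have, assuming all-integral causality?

bond 2 stroke→J2  (Se1: effort source, stroke at far end)
bond 1 stroke→J2  (C1: C, integral causality)
bond 3 stroke→J2  (C2 outputs effort q/C2)
bond 0 stroke→J1  (J2 needs exactly one f-in)
bond 4 stroke→R1  (only one flow-in slot at J1)

2  (C1, C2 all integral)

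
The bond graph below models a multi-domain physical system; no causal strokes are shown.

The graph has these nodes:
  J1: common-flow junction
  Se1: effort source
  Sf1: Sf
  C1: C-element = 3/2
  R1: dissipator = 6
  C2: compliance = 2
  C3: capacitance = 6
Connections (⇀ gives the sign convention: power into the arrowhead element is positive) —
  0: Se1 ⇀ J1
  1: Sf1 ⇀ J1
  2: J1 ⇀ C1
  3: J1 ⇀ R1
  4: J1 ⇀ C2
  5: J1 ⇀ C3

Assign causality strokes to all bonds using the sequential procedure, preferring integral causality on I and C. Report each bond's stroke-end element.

β0 stroke→J1  (source Se1 imposes e)
β1 stroke→Sf1  (Sf1 (Sf) sets flow on bond)
β2 stroke→J1  (J1 flow already set via bond 1)
β3 stroke→J1  (J1 flow already set via bond 1)
β4 stroke→J1  (J1 flow already set via bond 1)
β5 stroke→J1  (1-jn J1 has f-setter on 1)

#0 stroke at J1
#1 stroke at Sf1
#2 stroke at J1
#3 stroke at J1
#4 stroke at J1
#5 stroke at J1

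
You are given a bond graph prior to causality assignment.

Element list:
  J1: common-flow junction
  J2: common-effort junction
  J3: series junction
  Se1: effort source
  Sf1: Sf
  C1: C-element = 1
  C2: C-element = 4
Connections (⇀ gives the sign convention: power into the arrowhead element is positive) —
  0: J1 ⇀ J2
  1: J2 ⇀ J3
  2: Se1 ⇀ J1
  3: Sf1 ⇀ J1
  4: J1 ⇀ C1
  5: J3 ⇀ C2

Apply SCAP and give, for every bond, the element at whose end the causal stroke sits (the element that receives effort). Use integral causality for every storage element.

β0 stroke at J1
β1 stroke at J2
β2 stroke at J1
β3 stroke at Sf1
β4 stroke at J1
β5 stroke at J3

β2 →J1  (Se1 (Se) sets effort on bond)
β3 →Sf1  (source Sf1 imposes f)
β0 →J1  (J1: bond 3 brought flow, rest push out)
β4 →J1  (1-jn J1 has f-setter on 3)
β1 →J2  (J2: last free bond brings effort in)
β5 →J3  (J3 flow already set via bond 1)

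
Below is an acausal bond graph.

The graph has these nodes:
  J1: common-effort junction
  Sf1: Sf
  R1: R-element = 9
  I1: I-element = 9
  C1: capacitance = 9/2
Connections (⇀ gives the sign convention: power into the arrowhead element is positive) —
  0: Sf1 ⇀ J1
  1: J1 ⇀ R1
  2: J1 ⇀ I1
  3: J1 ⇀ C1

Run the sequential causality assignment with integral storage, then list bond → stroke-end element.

β0 |Sf1  (Sf1 fixes flow; stroke at Sf1)
β2 |I1  (I1 outputs flow p/I1)
β3 |J1  (prefer integral on C1)
β1 |R1  (J1 effort already set via bond 3)

β0 stroke at Sf1
β1 stroke at R1
β2 stroke at I1
β3 stroke at J1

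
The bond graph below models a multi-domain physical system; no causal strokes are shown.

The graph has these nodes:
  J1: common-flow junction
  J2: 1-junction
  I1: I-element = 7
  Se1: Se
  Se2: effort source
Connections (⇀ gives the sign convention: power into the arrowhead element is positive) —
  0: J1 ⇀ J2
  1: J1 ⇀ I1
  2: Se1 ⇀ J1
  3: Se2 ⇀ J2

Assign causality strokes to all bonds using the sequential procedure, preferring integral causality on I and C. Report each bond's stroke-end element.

#2 →J1  (source Se1 imposes e)
#3 →J2  (Se2 (Se) sets effort on bond)
#0 →J1  (J2: last free bond brings flow in)
#1 →I1  (J1 needs exactly one f-in)

b0 →J1
b1 →I1
b2 →J1
b3 →J2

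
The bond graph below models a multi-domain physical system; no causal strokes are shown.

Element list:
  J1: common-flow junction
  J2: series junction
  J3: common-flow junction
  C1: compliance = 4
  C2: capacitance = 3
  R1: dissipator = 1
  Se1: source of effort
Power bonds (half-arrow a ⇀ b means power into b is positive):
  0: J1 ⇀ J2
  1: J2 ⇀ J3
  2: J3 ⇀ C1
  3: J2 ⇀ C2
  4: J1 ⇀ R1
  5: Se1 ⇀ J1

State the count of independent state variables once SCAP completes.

2  (C1, C2 all integral)

b5 →J1  (Se1 fixes effort; stroke away)
b2 →J3  (C1 outputs effort q/C1)
b1 →J2  (J3: last free bond brings flow in)
b3 →J2  (C2 integral (e out))
b0 →J1  (closing 1-jn rule on J2)
b4 →R1  (only one flow-in slot at J1)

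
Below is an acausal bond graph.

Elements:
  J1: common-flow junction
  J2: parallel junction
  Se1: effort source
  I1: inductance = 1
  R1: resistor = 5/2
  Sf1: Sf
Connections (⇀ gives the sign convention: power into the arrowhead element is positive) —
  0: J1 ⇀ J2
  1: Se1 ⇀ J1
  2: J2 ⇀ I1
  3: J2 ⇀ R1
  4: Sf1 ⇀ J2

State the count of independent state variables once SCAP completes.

1  (I1 all integral)

b1 stroke at J1  (Se1 (Se) sets effort on bond)
b4 stroke at Sf1  (Sf1: flow source, stroke at near end)
b0 stroke at J2  (closing 1-jn rule on J1)
b2 stroke at I1  (common-e at J2 fixed by 0)
b3 stroke at R1  (0-jn J2 has e-setter on 0)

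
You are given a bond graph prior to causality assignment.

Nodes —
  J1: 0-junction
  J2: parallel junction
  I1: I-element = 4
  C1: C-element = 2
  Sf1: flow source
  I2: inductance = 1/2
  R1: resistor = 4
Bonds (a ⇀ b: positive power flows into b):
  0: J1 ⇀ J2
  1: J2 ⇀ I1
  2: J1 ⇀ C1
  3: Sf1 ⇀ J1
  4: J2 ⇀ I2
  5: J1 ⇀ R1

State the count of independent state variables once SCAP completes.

3  (C1, I1, I2 all integral)

β3 |Sf1  (Sf1: flow source, stroke at near end)
β1 |I1  (I1: I, integral causality)
β2 |J1  (prefer integral on C1)
β0 |J2  (common-e at J1 fixed by 2)
β5 |R1  (J1 effort already set via bond 2)
β4 |I2  (J2 effort already set via bond 0)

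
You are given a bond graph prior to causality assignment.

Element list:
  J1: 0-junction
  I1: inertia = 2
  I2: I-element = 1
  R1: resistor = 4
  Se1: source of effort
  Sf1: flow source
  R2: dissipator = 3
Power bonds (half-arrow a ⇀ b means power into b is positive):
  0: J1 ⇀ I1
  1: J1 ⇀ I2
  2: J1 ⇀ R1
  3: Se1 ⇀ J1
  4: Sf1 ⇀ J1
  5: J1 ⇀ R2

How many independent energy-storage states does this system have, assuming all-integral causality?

2  (I1, I2 all integral)

#3 stroke at J1  (Se1 fixes effort; stroke away)
#4 stroke at Sf1  (Sf1 (Sf) sets flow on bond)
#0 stroke at I1  (0-jn J1 has e-setter on 3)
#1 stroke at I2  (J1 effort already set via bond 3)
#2 stroke at R1  (J1: bond 3 brought effort, rest push out)
#5 stroke at R2  (J1 effort already set via bond 3)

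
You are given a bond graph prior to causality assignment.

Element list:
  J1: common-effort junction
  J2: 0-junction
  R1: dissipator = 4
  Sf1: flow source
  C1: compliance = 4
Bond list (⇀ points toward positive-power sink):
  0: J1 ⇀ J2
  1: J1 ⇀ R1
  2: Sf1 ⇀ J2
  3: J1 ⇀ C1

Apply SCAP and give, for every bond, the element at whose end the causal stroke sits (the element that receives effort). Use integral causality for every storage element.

bond 2 →Sf1  (Sf1: flow source, stroke at near end)
bond 0 →J2  (only one effort-in slot at J2)
bond 3 →J1  (C1: C, integral causality)
bond 1 →R1  (J1: bond 3 brought effort, rest push out)

bond 0 →J2
bond 1 →R1
bond 2 →Sf1
bond 3 →J1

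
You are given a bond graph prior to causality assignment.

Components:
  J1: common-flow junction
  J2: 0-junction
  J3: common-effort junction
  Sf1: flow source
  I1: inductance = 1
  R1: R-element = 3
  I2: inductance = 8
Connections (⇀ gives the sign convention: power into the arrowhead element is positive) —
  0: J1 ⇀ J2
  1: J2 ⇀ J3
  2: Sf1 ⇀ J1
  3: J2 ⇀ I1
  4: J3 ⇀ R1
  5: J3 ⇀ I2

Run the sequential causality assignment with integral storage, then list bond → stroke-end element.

bond 0 |J1
bond 1 |J2
bond 2 |Sf1
bond 3 |I1
bond 4 |J3
bond 5 |I2

β2 stroke at Sf1  (Sf1 (Sf) sets flow on bond)
β0 stroke at J1  (J1 flow already set via bond 2)
β3 stroke at I1  (prefer integral on I1)
β1 stroke at J2  (only one effort-in slot at J2)
β5 stroke at I2  (I2 integral (f out))
β4 stroke at J3  (J3 needs exactly one e-in)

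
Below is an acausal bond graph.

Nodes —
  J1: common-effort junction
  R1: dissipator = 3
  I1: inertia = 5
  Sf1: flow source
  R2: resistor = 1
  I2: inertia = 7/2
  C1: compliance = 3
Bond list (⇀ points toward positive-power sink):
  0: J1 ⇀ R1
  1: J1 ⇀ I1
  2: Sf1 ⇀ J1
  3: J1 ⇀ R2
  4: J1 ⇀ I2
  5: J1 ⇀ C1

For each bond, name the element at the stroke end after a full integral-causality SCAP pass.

b0 →R1
b1 →I1
b2 →Sf1
b3 →R2
b4 →I2
b5 →J1

bond 2 |Sf1  (Sf1 (Sf) sets flow on bond)
bond 1 |I1  (I1: I, integral causality)
bond 4 |I2  (I2: I, integral causality)
bond 5 |J1  (C1: C, integral causality)
bond 0 |R1  (0-jn J1 has e-setter on 5)
bond 3 |R2  (J1 effort already set via bond 5)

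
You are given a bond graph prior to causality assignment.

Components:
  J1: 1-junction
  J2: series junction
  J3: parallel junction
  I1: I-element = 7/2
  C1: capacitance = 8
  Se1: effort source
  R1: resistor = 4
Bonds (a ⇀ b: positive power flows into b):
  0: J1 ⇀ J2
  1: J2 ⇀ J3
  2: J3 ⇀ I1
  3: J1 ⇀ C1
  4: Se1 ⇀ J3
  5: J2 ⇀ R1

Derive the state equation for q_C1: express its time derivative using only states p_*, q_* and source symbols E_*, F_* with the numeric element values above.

bond 4 stroke at J3  (Se1 (Se) sets effort on bond)
bond 1 stroke at J2  (J3: bond 4 brought effort, rest push out)
bond 2 stroke at I1  (0-jn J3 has e-setter on 4)
bond 3 stroke at J1  (C1 outputs effort q/C1)
bond 0 stroke at J2  (closing 1-jn rule on J1)
bond 5 stroke at R1  (J2 needs exactly one f-in)

dq_C1/dt = -E_Se1/4 - q_C1/32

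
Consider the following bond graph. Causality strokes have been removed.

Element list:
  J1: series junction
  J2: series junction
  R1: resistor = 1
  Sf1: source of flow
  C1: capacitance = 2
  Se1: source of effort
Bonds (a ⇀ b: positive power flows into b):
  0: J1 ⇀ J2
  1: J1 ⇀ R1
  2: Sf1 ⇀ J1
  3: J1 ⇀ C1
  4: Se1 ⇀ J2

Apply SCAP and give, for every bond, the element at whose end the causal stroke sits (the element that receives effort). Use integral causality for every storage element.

β0 stroke→J1
β1 stroke→J1
β2 stroke→Sf1
β3 stroke→J1
β4 stroke→J2

β2 stroke→Sf1  (Sf1 (Sf) sets flow on bond)
β4 stroke→J2  (Se1 (Se) sets effort on bond)
β0 stroke→J1  (J1 flow already set via bond 2)
β1 stroke→J1  (J1: bond 2 brought flow, rest push out)
β3 stroke→J1  (1-jn J1 has f-setter on 2)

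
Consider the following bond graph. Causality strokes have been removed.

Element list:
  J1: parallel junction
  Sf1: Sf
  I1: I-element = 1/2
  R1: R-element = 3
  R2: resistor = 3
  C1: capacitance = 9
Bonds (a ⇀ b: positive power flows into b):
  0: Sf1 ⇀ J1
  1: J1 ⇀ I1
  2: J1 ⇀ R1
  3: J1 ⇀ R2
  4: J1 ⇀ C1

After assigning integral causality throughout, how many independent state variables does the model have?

bond 0 |Sf1  (Sf1 (Sf) sets flow on bond)
bond 1 |I1  (I1: I, integral causality)
bond 4 |J1  (C1 integral (e out))
bond 2 |R1  (J1 effort already set via bond 4)
bond 3 |R2  (J1 effort already set via bond 4)

2  (C1, I1 all integral)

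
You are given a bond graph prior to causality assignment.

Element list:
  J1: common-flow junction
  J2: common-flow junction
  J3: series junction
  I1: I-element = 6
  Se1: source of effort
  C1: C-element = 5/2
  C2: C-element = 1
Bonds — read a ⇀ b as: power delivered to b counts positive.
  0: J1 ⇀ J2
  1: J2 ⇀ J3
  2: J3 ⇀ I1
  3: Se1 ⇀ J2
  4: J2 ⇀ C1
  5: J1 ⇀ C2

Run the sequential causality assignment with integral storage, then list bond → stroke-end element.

b0 stroke→J2
b1 stroke→J3
b2 stroke→I1
b3 stroke→J2
b4 stroke→J2
b5 stroke→J1

b3 stroke at J2  (Se1: effort source, stroke at far end)
b2 stroke at I1  (I1 outputs flow p/I1)
b1 stroke at J3  (J3 flow already set via bond 2)
b0 stroke at J2  (J2 flow already set via bond 1)
b4 stroke at J2  (1-jn J2 has f-setter on 1)
b5 stroke at J1  (common-f at J1 fixed by 0)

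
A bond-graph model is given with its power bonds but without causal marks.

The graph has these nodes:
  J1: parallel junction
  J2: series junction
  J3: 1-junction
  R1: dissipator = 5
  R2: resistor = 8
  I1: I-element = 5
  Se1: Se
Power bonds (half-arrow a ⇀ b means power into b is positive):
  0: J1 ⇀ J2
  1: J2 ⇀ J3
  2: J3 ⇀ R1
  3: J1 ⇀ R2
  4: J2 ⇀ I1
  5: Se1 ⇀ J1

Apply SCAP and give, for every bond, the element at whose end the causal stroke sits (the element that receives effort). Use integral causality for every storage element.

b5 stroke at J1  (source Se1 imposes e)
b0 stroke at J2  (0-jn J1 has e-setter on 5)
b3 stroke at R2  (common-e at J1 fixed by 5)
b4 stroke at I1  (I1: I, integral causality)
b1 stroke at J2  (1-jn J2 has f-setter on 4)
b2 stroke at J3  (J3 flow already set via bond 1)

β0 stroke at J2
β1 stroke at J2
β2 stroke at J3
β3 stroke at R2
β4 stroke at I1
β5 stroke at J1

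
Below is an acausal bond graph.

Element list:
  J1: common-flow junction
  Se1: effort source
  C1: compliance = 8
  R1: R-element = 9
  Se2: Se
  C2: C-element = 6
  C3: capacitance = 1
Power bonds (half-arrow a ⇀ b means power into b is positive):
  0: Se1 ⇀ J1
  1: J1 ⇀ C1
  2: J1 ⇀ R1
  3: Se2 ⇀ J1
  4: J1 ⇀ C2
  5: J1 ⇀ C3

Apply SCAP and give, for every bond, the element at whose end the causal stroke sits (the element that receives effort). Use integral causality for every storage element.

#0 →J1  (source Se1 imposes e)
#3 →J1  (Se2 (Se) sets effort on bond)
#1 →J1  (C1 outputs effort q/C1)
#4 →J1  (prefer integral on C2)
#5 →J1  (prefer integral on C3)
#2 →R1  (closing 1-jn rule on J1)

bond 0 stroke at J1
bond 1 stroke at J1
bond 2 stroke at R1
bond 3 stroke at J1
bond 4 stroke at J1
bond 5 stroke at J1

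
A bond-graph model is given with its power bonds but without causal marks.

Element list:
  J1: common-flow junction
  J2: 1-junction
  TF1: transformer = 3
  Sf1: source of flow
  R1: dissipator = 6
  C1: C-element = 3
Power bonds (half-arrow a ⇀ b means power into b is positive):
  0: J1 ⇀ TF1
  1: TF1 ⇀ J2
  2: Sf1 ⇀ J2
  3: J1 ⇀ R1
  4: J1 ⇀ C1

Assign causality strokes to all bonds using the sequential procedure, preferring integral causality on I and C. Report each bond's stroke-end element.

β0 stroke→TF1
β1 stroke→J2
β2 stroke→Sf1
β3 stroke→J1
β4 stroke→J1

β2 stroke at Sf1  (source Sf1 imposes f)
β1 stroke at J2  (1-jn J2 has f-setter on 2)
β0 stroke at TF1  (through TF1, causality passes straight; one stroke at TF1)
β3 stroke at J1  (J1 flow already set via bond 0)
β4 stroke at J1  (J1: bond 0 brought flow, rest push out)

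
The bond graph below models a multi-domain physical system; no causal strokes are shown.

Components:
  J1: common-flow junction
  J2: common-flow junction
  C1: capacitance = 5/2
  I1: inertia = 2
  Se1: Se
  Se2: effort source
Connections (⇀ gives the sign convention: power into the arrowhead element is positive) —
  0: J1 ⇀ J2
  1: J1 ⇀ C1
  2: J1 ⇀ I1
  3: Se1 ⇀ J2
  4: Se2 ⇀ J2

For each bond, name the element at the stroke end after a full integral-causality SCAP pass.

#3 stroke at J2  (Se1 (Se) sets effort on bond)
#4 stroke at J2  (Se2 (Se) sets effort on bond)
#0 stroke at J1  (closing 1-jn rule on J2)
#1 stroke at J1  (C1 integral (e out))
#2 stroke at I1  (J1 needs exactly one f-in)

b0 stroke at J1
b1 stroke at J1
b2 stroke at I1
b3 stroke at J2
b4 stroke at J2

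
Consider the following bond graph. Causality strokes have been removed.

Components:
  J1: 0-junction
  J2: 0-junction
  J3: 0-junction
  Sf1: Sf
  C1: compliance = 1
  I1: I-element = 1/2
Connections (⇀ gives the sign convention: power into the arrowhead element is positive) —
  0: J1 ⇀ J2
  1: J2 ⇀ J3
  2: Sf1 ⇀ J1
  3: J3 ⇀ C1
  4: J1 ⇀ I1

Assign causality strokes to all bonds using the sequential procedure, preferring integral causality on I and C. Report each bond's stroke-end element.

β0 |J1
β1 |J2
β2 |Sf1
β3 |J3
β4 |I1

b2 stroke at Sf1  (source Sf1 imposes f)
b3 stroke at J3  (prefer integral on C1)
b1 stroke at J2  (0-jn J3 has e-setter on 3)
b0 stroke at J1  (J2 effort already set via bond 1)
b4 stroke at I1  (common-e at J1 fixed by 0)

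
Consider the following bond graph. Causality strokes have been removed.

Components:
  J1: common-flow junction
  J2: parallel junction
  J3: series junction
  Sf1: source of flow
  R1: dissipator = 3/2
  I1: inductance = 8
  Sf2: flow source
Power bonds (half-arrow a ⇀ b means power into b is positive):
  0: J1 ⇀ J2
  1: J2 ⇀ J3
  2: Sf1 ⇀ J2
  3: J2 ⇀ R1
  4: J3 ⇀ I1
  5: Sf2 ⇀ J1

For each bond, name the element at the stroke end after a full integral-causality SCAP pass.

β0 stroke→J1
β1 stroke→J3
β2 stroke→Sf1
β3 stroke→J2
β4 stroke→I1
β5 stroke→Sf2

b2 stroke at Sf1  (Sf1 fixes flow; stroke at Sf1)
b5 stroke at Sf2  (source Sf2 imposes f)
b0 stroke at J1  (1-jn J1 has f-setter on 5)
b4 stroke at I1  (prefer integral on I1)
b1 stroke at J3  (common-f at J3 fixed by 4)
b3 stroke at J2  (only one effort-in slot at J2)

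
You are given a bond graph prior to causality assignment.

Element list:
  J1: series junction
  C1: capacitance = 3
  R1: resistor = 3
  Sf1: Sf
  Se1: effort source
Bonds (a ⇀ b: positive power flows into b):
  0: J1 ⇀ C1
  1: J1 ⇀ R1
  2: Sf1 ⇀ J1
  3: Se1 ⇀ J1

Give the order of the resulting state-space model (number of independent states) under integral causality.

b2 →Sf1  (Sf1 (Sf) sets flow on bond)
b3 →J1  (Se1: effort source, stroke at far end)
b0 →J1  (1-jn J1 has f-setter on 2)
b1 →J1  (common-f at J1 fixed by 2)

1  (C1 all integral)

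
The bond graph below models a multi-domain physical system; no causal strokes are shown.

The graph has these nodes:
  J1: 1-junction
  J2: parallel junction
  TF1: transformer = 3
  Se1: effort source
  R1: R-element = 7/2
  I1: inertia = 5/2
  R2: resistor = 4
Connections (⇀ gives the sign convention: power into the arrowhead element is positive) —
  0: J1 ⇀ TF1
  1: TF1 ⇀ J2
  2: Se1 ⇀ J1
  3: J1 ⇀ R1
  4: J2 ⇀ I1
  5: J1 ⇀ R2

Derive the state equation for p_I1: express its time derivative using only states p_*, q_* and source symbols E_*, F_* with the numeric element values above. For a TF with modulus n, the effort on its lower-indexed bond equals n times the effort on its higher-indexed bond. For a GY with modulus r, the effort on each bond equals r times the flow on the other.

dp_I1/dt = E_Se1/3 - p_I1/3

β2 |J1  (Se1 fixes effort; stroke away)
β4 |I1  (I1 outputs flow p/I1)
β1 |J2  (closing 0-jn rule on J2)
β0 |TF1  (through TF1, causality passes straight; one stroke at TF1)
β3 |J1  (1-jn J1 has f-setter on 0)
β5 |J1  (J1: bond 0 brought flow, rest push out)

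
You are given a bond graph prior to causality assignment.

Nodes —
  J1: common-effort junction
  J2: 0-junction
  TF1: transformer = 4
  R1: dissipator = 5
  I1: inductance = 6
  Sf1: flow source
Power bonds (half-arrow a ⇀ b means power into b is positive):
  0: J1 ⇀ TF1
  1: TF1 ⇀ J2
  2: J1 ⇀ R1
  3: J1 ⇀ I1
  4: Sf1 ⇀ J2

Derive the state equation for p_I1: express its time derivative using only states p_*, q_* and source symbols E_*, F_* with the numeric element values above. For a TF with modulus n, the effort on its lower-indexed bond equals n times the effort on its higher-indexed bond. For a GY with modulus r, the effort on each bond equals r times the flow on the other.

b4 stroke at Sf1  (source Sf1 imposes f)
b1 stroke at J2  (closing 0-jn rule on J2)
b0 stroke at TF1  (TF1 one-in-one-out from 1)
b3 stroke at I1  (I1 integral (f out))
b2 stroke at J1  (closing 0-jn rule on J1)

dp_I1/dt = 5*F_Sf1/4 - 5*p_I1/6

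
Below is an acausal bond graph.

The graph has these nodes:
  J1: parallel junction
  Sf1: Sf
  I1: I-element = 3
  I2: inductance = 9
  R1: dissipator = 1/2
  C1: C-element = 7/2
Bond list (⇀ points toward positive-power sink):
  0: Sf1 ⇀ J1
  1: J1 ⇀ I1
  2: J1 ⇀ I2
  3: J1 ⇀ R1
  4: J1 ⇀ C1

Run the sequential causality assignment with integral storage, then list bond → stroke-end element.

bond 0 |Sf1  (source Sf1 imposes f)
bond 1 |I1  (I1: I, integral causality)
bond 2 |I2  (prefer integral on I2)
bond 4 |J1  (C1: C, integral causality)
bond 3 |R1  (J1: bond 4 brought effort, rest push out)

b0 stroke→Sf1
b1 stroke→I1
b2 stroke→I2
b3 stroke→R1
b4 stroke→J1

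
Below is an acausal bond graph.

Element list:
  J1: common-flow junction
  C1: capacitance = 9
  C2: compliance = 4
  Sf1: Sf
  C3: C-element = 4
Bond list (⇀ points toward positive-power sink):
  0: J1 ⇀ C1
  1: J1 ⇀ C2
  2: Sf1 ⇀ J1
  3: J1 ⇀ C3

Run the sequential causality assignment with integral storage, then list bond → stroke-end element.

bond 2 →Sf1  (Sf1 fixes flow; stroke at Sf1)
bond 0 →J1  (J1 flow already set via bond 2)
bond 1 →J1  (J1 flow already set via bond 2)
bond 3 →J1  (J1: bond 2 brought flow, rest push out)

#0 |J1
#1 |J1
#2 |Sf1
#3 |J1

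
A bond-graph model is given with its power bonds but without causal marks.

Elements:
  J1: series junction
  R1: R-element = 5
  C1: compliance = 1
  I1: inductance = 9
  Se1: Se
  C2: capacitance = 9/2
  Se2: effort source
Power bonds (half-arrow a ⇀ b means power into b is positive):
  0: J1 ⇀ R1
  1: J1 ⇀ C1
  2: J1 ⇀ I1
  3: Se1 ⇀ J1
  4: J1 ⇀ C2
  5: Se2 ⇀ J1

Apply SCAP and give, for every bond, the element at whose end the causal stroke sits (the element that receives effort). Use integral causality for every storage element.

b0 →J1
b1 →J1
b2 →I1
b3 →J1
b4 →J1
b5 →J1

bond 3 stroke at J1  (Se1: effort source, stroke at far end)
bond 5 stroke at J1  (Se2 fixes effort; stroke away)
bond 1 stroke at J1  (prefer integral on C1)
bond 2 stroke at I1  (prefer integral on I1)
bond 0 stroke at J1  (J1: bond 2 brought flow, rest push out)
bond 4 stroke at J1  (J1 flow already set via bond 2)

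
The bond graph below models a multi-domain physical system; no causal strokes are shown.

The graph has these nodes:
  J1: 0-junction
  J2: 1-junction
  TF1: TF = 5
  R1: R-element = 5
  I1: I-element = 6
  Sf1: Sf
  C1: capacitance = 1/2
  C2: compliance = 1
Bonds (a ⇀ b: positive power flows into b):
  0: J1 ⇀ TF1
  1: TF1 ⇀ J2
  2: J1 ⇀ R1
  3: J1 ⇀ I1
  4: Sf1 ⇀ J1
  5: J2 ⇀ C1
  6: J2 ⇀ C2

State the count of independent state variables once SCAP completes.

β4 →Sf1  (Sf1: flow source, stroke at near end)
β3 →I1  (I1: I, integral causality)
β5 →J2  (C1 outputs effort q/C1)
β6 →J2  (prefer integral on C2)
β1 →TF1  (J2: last free bond brings flow in)
β0 →J1  (TF TF1: opposite of bond 1)
β2 →R1  (J1 effort already set via bond 0)

3  (C1, C2, I1 all integral)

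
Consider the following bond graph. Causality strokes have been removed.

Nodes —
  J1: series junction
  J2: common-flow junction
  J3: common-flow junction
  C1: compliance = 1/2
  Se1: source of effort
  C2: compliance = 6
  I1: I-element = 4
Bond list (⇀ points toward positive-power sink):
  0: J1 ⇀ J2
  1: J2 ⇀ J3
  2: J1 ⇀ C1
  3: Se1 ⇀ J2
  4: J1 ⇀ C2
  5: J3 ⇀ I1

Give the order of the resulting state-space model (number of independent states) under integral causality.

3  (C1, C2, I1 all integral)

bond 3 stroke at J2  (source Se1 imposes e)
bond 2 stroke at J1  (C1 integral (e out))
bond 4 stroke at J1  (prefer integral on C2)
bond 0 stroke at J2  (J1: last free bond brings flow in)
bond 1 stroke at J3  (J2: last free bond brings flow in)
bond 5 stroke at I1  (J3 needs exactly one f-in)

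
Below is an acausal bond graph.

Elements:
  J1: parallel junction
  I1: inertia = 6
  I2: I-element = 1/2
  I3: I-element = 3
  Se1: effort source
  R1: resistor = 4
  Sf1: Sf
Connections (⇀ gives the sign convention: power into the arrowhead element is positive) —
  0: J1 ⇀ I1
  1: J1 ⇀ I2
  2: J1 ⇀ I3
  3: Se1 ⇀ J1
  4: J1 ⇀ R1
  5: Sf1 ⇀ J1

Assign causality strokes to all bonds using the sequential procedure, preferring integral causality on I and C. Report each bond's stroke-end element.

b3 |J1  (Se1 fixes effort; stroke away)
b5 |Sf1  (Sf1 fixes flow; stroke at Sf1)
b0 |I1  (J1: bond 3 brought effort, rest push out)
b1 |I2  (common-e at J1 fixed by 3)
b2 |I3  (0-jn J1 has e-setter on 3)
b4 |R1  (0-jn J1 has e-setter on 3)

β0 stroke at I1
β1 stroke at I2
β2 stroke at I3
β3 stroke at J1
β4 stroke at R1
β5 stroke at Sf1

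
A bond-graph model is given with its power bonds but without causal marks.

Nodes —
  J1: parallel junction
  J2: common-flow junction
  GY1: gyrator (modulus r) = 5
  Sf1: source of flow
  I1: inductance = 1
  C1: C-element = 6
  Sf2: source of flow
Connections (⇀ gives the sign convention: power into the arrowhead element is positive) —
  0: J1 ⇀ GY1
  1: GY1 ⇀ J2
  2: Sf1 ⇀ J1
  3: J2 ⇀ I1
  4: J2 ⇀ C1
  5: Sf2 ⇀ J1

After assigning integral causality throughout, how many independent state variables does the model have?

2  (C1, I1 all integral)

β2 stroke→Sf1  (Sf1 fixes flow; stroke at Sf1)
β5 stroke→Sf2  (Sf2: flow source, stroke at near end)
β0 stroke→J1  (closing 0-jn rule on J1)
β1 stroke→J2  (GY1: gyrator matches bond 0)
β3 stroke→I1  (I1: I, integral causality)
β4 stroke→J2  (common-f at J2 fixed by 3)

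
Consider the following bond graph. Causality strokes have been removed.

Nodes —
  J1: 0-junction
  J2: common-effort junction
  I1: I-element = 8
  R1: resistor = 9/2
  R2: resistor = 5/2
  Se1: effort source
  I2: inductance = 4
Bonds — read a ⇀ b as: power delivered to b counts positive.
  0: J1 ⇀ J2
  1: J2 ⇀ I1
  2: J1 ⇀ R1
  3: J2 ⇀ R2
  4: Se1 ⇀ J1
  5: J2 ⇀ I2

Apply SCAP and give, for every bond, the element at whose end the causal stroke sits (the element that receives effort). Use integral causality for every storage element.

β0 stroke→J2
β1 stroke→I1
β2 stroke→R1
β3 stroke→R2
β4 stroke→J1
β5 stroke→I2

bond 4 stroke→J1  (Se1 fixes effort; stroke away)
bond 0 stroke→J2  (common-e at J1 fixed by 4)
bond 2 stroke→R1  (J1 effort already set via bond 4)
bond 1 stroke→I1  (J2: bond 0 brought effort, rest push out)
bond 3 stroke→R2  (0-jn J2 has e-setter on 0)
bond 5 stroke→I2  (J2 effort already set via bond 0)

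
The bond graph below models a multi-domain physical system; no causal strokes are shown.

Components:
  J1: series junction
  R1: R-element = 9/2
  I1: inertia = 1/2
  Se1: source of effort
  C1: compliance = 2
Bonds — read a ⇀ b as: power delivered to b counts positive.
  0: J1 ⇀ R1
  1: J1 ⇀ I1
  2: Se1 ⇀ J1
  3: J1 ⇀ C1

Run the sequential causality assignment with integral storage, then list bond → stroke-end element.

bond 0 →J1
bond 1 →I1
bond 2 →J1
bond 3 →J1

#2 →J1  (Se1 fixes effort; stroke away)
#1 →I1  (prefer integral on I1)
#0 →J1  (J1: bond 1 brought flow, rest push out)
#3 →J1  (1-jn J1 has f-setter on 1)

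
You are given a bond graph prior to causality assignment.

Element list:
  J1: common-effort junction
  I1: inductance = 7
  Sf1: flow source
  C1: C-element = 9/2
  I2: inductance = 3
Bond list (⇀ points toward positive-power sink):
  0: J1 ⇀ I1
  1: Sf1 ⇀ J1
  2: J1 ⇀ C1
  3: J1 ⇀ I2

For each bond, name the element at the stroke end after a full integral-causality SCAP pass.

bond 1 stroke→Sf1  (source Sf1 imposes f)
bond 0 stroke→I1  (I1: I, integral causality)
bond 2 stroke→J1  (prefer integral on C1)
bond 3 stroke→I2  (common-e at J1 fixed by 2)

β0 stroke at I1
β1 stroke at Sf1
β2 stroke at J1
β3 stroke at I2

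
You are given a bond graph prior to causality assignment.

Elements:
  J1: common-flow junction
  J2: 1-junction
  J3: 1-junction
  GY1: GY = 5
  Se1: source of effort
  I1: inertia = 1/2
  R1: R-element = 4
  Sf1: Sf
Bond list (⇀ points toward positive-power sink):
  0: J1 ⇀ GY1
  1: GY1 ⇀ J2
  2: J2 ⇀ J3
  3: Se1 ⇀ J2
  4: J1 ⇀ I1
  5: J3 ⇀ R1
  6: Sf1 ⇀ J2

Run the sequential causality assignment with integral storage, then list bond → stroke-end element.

bond 0 stroke at J1
bond 1 stroke at J2
bond 2 stroke at J2
bond 3 stroke at J2
bond 4 stroke at I1
bond 5 stroke at J3
bond 6 stroke at Sf1

bond 3 stroke→J2  (Se1 (Se) sets effort on bond)
bond 6 stroke→Sf1  (Sf1: flow source, stroke at near end)
bond 1 stroke→J2  (1-jn J2 has f-setter on 6)
bond 2 stroke→J2  (1-jn J2 has f-setter on 6)
bond 5 stroke→J3  (J3: bond 2 brought flow, rest push out)
bond 0 stroke→J1  (GY1 both-in/both-out from 1)
bond 4 stroke→I1  (J1 needs exactly one f-in)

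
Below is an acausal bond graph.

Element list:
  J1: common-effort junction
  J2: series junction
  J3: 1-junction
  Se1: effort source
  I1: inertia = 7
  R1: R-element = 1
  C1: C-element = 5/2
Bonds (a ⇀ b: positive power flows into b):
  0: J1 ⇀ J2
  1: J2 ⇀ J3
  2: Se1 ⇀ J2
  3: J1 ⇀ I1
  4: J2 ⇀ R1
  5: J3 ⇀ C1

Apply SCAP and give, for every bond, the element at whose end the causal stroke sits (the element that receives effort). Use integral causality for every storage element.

b0 →J1
b1 →J2
b2 →J2
b3 →I1
b4 →J2
b5 →J3

b2 |J2  (Se1: effort source, stroke at far end)
b3 |I1  (I1 outputs flow p/I1)
b0 |J1  (J1 needs exactly one e-in)
b1 |J2  (common-f at J2 fixed by 0)
b4 |J2  (common-f at J2 fixed by 0)
b5 |J3  (J3 flow already set via bond 1)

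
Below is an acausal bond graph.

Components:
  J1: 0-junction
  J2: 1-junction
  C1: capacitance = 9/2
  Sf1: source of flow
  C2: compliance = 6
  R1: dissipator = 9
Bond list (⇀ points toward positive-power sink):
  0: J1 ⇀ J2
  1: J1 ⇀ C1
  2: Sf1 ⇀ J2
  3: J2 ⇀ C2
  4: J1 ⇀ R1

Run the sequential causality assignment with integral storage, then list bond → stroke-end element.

β2 stroke at Sf1  (source Sf1 imposes f)
β0 stroke at J2  (J2: bond 2 brought flow, rest push out)
β3 stroke at J2  (J2 flow already set via bond 2)
β1 stroke at J1  (prefer integral on C1)
β4 stroke at R1  (0-jn J1 has e-setter on 1)

bond 0 stroke→J2
bond 1 stroke→J1
bond 2 stroke→Sf1
bond 3 stroke→J2
bond 4 stroke→R1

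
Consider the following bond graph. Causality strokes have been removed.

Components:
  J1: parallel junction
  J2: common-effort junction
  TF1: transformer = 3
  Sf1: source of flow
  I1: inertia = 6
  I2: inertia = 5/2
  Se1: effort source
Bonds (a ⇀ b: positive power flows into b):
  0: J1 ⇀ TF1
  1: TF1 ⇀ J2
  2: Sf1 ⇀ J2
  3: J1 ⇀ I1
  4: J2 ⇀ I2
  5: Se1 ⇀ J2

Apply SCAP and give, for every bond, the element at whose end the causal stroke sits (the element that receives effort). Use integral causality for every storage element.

#2 →Sf1  (Sf1 (Sf) sets flow on bond)
#5 →J2  (Se1 fixes effort; stroke away)
#1 →TF1  (0-jn J2 has e-setter on 5)
#4 →I2  (0-jn J2 has e-setter on 5)
#0 →J1  (TF1 one-in-one-out from 1)
#3 →I1  (J1: bond 0 brought effort, rest push out)

bond 0 →J1
bond 1 →TF1
bond 2 →Sf1
bond 3 →I1
bond 4 →I2
bond 5 →J2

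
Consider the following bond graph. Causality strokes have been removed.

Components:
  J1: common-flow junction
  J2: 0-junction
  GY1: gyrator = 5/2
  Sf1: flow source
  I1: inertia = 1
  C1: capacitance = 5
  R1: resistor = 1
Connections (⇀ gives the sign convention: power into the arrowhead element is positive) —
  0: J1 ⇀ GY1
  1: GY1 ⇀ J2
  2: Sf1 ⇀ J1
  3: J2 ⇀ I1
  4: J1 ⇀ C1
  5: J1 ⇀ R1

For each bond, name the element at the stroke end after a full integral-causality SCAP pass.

bond 0 →J1
bond 1 →J2
bond 2 →Sf1
bond 3 →I1
bond 4 →J1
bond 5 →J1

β2 →Sf1  (source Sf1 imposes f)
β0 →J1  (J1: bond 2 brought flow, rest push out)
β4 →J1  (J1: bond 2 brought flow, rest push out)
β5 →J1  (J1 flow already set via bond 2)
β1 →J2  (GY1 both-in/both-out from 0)
β3 →I1  (0-jn J2 has e-setter on 1)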